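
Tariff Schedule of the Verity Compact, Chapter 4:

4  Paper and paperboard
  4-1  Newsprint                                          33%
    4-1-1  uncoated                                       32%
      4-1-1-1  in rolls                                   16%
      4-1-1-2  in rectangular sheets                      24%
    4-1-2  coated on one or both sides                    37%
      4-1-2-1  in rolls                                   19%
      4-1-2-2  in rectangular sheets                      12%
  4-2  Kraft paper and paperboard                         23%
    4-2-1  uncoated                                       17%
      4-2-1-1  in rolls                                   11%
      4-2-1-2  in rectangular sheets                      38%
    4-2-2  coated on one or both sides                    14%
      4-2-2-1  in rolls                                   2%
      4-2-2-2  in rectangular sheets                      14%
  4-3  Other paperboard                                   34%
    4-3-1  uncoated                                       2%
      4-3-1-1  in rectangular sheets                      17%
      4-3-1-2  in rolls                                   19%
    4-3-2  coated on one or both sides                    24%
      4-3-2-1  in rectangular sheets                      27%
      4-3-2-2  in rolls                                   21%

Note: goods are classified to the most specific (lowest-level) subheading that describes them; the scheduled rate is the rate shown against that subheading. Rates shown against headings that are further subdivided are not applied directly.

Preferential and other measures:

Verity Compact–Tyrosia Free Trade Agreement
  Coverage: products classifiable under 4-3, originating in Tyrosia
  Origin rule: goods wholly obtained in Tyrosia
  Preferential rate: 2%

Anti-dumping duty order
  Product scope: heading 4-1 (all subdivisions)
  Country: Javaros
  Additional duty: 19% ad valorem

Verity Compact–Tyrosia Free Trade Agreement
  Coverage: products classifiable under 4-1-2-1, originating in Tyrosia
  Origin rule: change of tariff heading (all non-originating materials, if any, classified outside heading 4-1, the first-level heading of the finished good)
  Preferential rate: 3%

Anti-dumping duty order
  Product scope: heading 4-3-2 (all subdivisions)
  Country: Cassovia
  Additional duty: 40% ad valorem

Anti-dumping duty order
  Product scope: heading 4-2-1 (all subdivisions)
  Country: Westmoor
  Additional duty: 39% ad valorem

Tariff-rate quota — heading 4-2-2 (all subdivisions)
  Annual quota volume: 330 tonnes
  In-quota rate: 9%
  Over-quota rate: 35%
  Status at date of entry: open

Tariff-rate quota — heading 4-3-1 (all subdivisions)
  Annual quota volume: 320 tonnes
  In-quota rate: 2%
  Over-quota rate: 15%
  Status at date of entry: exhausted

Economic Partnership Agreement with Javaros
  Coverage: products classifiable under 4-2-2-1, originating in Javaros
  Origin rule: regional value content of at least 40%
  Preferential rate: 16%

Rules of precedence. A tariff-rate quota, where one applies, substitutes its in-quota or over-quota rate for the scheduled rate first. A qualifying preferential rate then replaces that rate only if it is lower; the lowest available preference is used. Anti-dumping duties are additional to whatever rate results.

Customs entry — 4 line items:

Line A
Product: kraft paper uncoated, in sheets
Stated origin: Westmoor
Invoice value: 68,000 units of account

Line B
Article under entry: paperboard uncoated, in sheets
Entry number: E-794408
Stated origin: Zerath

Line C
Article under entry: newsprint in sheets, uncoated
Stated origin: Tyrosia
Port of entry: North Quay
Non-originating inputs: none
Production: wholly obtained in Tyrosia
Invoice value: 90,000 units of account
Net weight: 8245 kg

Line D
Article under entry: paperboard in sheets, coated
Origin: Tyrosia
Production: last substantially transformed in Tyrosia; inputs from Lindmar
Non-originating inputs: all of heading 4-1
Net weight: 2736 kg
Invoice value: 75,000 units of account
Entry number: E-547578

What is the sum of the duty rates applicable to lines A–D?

143%

Line A: kraft paper → 4-2; uncoated → 4-2-1; in sheets → 4-2-1-2. Scheduled 38%. anti-dumping (Westmoor, 4-2-1): +39%; total 38% + 39% = 77%. → 77%.
Line B: paperboard → 4-3; uncoated → 4-3-1; in sheets → 4-3-1-1. Scheduled 17%. quota on 4-3-1 exhausted → over-quota 15%. → 15%.
Line C: newsprint → 4-1; uncoated → 4-1-1; in sheets → 4-1-1-2. Scheduled 24%. Tyrosia agreement on 4-3: 4-1-1-2 not covered; Tyrosia agreement on 4-1-2-1: 4-1-1-2 not covered. → 24%.
Line D: paperboard → 4-3; coated → 4-3-2; in sheets → 4-3-2-1. Scheduled 27%. Tyrosia agreement on 4-3: not wholly obtained; Tyrosia agreement on 4-1-2-1: 4-3-2-1 not covered. → 27%.
Sum: 77% + 15% + 24% + 27% = 143%.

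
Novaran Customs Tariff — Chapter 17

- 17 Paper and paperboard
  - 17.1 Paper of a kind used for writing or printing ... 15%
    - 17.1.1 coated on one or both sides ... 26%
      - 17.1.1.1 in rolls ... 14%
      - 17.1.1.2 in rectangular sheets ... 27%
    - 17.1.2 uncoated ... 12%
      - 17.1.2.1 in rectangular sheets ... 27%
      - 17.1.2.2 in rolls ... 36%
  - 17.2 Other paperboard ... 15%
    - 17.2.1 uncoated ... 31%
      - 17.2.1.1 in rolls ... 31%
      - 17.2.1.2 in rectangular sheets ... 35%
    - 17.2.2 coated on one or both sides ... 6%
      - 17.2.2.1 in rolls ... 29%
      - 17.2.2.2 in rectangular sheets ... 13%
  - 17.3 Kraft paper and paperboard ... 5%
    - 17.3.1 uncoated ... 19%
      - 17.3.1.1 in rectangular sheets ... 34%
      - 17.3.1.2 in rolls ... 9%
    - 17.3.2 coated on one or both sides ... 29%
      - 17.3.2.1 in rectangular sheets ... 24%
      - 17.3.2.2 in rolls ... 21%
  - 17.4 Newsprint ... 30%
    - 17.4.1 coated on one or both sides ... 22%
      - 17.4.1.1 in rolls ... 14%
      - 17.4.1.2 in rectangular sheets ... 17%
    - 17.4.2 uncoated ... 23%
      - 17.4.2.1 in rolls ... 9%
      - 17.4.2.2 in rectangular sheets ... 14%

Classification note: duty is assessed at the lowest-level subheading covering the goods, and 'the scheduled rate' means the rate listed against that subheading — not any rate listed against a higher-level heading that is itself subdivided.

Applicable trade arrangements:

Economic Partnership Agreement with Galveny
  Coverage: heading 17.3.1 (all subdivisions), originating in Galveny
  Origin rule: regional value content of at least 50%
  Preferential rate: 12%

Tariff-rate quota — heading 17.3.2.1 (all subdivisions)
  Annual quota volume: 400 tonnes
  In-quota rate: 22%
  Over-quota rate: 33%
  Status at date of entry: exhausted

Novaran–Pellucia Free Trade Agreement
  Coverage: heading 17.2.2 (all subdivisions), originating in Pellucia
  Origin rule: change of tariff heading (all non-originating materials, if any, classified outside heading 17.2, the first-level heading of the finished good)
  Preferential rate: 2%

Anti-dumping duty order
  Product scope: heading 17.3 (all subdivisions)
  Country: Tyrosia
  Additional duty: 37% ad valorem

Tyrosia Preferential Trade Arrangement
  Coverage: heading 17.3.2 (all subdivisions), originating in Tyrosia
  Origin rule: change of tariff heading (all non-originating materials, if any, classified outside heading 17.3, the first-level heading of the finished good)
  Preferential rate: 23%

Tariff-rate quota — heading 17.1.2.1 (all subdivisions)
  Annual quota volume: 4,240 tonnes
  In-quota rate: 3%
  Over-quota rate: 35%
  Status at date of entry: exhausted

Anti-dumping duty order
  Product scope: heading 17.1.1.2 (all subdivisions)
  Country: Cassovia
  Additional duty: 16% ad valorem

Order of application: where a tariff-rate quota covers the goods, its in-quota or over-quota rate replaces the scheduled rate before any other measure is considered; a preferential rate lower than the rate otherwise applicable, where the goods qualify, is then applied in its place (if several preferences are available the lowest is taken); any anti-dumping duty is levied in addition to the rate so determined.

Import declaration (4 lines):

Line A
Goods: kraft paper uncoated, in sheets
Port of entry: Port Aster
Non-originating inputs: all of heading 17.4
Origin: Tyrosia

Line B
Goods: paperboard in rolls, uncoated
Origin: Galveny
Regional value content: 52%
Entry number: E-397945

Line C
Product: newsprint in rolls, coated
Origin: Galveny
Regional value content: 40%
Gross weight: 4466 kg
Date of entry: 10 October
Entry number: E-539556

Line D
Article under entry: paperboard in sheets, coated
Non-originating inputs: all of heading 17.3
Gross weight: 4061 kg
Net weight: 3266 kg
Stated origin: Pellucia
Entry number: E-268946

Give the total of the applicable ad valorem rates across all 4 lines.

118%

Line A: kraft paper → 17.3; uncoated → 17.3.1; in sheets → 17.3.1.1. Scheduled 34%. Tyrosia agreement on 17.3.2: 17.3.1.1 not covered; anti-dumping (Tyrosia, 17.3): +37%; total 34% + 37% = 71%. → 71%.
Line B: paperboard → 17.2; uncoated → 17.2.1; in rolls → 17.2.1.1. Scheduled 31%. Galveny agreement on 17.3.1: 17.2.1.1 not covered. → 31%.
Line C: newsprint → 17.4; coated → 17.4.1; in rolls → 17.4.1.1. Scheduled 14%. Galveny agreement on 17.3.1: 17.4.1.1 not covered. → 14%.
Line D: paperboard → 17.2; coated → 17.2.2; in sheets → 17.2.2.2. Scheduled 13%. Pellucia agreement on 17.2.2: CTH met → 2% available; preferential 2%. → 2%.
Sum: 71% + 31% + 14% + 2% = 118%.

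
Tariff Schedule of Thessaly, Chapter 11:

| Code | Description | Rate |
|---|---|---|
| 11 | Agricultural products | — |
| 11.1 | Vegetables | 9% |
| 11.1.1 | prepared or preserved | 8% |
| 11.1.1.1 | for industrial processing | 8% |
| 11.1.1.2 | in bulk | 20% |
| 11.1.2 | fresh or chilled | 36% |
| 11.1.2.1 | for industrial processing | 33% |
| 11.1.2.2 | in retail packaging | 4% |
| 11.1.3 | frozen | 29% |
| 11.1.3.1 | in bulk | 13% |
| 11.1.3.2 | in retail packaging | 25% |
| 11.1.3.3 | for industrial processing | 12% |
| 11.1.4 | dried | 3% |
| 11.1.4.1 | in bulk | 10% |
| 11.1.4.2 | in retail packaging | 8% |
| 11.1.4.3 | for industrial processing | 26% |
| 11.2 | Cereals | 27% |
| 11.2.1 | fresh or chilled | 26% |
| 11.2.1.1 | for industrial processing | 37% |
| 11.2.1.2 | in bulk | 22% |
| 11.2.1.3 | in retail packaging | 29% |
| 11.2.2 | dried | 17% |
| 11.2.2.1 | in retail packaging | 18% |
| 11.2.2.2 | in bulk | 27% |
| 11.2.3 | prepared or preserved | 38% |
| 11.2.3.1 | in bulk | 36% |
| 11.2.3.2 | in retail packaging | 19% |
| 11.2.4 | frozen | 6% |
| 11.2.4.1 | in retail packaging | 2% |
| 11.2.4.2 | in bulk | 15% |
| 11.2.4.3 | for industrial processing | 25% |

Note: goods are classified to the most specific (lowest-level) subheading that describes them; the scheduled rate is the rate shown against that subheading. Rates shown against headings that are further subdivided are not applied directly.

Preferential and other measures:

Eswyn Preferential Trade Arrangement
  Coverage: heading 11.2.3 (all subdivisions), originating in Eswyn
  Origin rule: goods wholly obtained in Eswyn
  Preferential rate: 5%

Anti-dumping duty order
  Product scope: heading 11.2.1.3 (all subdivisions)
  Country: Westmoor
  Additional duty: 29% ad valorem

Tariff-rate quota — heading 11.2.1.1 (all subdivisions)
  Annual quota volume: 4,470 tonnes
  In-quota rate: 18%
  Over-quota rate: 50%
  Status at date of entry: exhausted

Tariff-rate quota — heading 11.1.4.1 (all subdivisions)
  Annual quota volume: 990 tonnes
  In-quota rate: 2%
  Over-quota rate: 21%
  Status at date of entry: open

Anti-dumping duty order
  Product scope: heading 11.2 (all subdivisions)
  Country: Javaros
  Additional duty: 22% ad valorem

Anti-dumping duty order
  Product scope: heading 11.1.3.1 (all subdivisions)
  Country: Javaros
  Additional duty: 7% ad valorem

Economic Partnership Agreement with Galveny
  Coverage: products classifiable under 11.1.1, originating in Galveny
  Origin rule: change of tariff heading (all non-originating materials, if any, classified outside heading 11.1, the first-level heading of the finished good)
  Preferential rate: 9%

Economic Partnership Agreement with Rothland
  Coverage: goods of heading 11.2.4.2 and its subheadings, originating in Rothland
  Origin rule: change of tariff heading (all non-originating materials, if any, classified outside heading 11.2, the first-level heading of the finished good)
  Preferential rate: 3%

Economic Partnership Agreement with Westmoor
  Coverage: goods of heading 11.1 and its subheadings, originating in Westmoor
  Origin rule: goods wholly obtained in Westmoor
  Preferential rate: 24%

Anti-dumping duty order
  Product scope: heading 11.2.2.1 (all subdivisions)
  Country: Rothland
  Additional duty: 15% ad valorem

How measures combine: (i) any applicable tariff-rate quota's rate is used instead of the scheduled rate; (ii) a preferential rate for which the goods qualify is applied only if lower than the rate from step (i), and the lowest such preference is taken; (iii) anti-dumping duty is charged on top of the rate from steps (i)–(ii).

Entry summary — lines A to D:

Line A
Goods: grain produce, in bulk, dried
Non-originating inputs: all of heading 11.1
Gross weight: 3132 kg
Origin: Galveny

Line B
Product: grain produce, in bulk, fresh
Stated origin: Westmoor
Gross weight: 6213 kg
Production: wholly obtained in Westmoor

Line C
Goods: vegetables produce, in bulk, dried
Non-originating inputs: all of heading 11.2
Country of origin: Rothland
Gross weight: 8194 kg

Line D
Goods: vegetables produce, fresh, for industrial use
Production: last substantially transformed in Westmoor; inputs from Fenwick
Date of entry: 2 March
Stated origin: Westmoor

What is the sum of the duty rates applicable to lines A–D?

84%

Line A: grain → 11.2; dried → 11.2.2; in bulk → 11.2.2.2. Scheduled 27%. Galveny agreement on 11.1.1: 11.2.2.2 not covered. → 27%.
Line B: grain → 11.2; fresh → 11.2.1; in bulk → 11.2.1.2. Scheduled 22%. Westmoor agreement on 11.1: 11.2.1.2 not covered. → 22%.
Line C: vegetables → 11.1; dried → 11.1.4; in bulk → 11.1.4.1. Scheduled 10%. quota on 11.1.4.1 open → in-quota 2%; Rothland agreement on 11.2.4.2: 11.1.4.1 not covered. → 2%.
Line D: vegetables → 11.1; fresh → 11.1.2; for industrial use → 11.1.2.1. Scheduled 33%. Westmoor agreement on 11.1: not wholly obtained. → 33%.
Sum: 27% + 22% + 2% + 33% = 84%.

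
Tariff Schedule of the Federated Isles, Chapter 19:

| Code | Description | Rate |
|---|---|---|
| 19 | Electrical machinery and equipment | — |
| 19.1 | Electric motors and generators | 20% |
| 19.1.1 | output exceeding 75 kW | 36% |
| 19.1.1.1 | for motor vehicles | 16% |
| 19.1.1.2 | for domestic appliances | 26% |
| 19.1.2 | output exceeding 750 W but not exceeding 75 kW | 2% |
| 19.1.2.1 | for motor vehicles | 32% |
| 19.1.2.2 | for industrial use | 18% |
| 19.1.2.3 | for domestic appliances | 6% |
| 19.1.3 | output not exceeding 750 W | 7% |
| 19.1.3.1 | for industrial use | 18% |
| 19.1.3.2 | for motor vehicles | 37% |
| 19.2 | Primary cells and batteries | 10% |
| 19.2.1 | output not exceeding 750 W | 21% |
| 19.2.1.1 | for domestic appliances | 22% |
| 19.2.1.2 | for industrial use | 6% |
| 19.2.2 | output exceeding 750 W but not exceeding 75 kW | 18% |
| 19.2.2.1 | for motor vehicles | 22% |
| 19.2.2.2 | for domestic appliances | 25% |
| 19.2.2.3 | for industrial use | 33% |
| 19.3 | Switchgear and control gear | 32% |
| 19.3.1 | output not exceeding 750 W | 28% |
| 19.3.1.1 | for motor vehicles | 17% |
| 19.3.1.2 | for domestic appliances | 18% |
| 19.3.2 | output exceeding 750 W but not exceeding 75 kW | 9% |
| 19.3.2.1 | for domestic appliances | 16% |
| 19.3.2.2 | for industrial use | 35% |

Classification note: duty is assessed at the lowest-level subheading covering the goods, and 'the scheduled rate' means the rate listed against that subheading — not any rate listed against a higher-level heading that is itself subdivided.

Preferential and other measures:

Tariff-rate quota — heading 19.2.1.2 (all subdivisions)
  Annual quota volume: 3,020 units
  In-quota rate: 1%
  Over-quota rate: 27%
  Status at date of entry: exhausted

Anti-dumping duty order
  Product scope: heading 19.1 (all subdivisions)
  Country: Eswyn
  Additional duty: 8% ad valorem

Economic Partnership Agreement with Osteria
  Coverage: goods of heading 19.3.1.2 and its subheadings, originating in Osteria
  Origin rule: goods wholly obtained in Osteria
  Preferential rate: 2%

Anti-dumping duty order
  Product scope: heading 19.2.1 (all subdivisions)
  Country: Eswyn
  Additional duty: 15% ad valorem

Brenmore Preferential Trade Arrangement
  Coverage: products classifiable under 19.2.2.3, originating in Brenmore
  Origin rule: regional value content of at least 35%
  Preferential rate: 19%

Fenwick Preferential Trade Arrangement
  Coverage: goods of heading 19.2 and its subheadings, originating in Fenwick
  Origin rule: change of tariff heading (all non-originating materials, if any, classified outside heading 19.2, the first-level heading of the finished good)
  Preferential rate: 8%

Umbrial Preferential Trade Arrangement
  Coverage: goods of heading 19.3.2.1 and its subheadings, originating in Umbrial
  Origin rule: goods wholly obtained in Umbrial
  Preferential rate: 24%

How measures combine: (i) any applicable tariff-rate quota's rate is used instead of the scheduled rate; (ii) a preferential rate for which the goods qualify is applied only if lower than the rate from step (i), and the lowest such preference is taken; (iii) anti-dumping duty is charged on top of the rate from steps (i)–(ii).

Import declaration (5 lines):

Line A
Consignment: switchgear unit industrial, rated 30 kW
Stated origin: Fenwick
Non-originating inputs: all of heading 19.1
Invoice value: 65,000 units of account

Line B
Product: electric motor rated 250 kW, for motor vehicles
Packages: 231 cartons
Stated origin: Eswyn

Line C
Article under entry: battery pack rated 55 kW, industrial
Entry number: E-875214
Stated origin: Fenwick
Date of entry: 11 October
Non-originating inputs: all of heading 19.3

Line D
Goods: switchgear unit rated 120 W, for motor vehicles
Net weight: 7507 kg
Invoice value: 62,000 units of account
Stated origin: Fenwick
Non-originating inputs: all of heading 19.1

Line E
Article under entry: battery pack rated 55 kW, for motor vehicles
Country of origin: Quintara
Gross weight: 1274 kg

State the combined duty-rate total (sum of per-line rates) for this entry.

Line A: switchgear unit → 19.3; rated 30 kW → 19.3.2; industrial → 19.3.2.2. Scheduled 35%. Fenwick agreement on 19.2: 19.3.2.2 not covered. → 35%.
Line B: electric motor → 19.1; rated 250 kW → 19.1.1; for motor vehicles → 19.1.1.1. Scheduled 16%. anti-dumping (Eswyn, 19.1): +8%; total 16% + 8% = 24%. → 24%.
Line C: battery pack → 19.2; rated 55 kW → 19.2.2; industrial → 19.2.2.3. Scheduled 33%. Fenwick agreement on 19.2: CTH met → 8% available; preferential 8%. → 8%.
Line D: switchgear unit → 19.3; rated 120 W → 19.3.1; for motor vehicles → 19.3.1.1. Scheduled 17%. Fenwick agreement on 19.2: 19.3.1.1 not covered. → 17%.
Line E: battery pack → 19.2; rated 55 kW → 19.2.2; for motor vehicles → 19.2.2.1. Scheduled 22%. No special measure applies. → 22%.
Sum: 35% + 24% + 8% + 17% + 22% = 106%.

106%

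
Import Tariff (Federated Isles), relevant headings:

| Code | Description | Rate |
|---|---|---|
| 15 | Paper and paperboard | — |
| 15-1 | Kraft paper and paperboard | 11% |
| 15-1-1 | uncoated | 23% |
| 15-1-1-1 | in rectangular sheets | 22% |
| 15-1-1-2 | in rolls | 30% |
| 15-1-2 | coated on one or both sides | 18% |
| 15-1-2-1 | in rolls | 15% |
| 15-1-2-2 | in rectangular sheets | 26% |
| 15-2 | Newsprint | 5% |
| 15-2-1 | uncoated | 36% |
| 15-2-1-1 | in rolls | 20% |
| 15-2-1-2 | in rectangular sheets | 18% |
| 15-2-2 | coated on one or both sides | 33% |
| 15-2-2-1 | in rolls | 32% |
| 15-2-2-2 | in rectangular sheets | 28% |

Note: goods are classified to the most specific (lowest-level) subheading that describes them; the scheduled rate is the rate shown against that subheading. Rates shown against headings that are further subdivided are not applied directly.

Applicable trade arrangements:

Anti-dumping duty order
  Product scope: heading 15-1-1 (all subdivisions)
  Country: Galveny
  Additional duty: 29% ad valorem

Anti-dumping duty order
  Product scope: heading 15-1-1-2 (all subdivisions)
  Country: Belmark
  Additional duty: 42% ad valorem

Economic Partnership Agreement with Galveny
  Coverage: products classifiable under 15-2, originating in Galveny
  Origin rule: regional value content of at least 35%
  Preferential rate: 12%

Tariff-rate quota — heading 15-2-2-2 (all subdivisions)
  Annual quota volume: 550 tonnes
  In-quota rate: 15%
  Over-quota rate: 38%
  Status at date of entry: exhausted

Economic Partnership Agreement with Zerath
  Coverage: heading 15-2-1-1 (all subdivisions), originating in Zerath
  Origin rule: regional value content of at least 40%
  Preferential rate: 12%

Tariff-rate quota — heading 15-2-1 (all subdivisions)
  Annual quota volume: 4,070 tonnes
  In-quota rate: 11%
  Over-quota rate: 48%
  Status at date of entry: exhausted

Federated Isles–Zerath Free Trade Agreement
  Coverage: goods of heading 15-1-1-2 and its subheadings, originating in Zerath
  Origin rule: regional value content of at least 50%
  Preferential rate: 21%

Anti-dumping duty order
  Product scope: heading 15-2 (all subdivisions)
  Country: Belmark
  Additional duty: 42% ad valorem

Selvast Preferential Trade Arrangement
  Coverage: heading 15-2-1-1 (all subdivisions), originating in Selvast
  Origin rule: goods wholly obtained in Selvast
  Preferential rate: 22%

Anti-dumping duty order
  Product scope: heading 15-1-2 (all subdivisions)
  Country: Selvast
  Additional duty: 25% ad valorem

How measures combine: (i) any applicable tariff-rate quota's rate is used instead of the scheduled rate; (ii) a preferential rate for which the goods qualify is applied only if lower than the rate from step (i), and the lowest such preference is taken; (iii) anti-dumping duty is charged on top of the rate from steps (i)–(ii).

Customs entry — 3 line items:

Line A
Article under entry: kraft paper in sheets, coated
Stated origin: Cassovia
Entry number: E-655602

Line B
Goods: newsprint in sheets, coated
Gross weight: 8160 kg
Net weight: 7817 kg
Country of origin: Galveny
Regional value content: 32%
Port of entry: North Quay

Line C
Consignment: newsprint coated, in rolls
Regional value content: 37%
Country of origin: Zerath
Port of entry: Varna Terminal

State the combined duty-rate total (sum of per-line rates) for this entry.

96%

Line A: kraft paper → 15-1; coated → 15-1-2; in sheets → 15-1-2-2. Scheduled 26%. No special measure applies. → 26%.
Line B: newsprint → 15-2; coated → 15-2-2; in sheets → 15-2-2-2. Scheduled 28%. quota on 15-2-2-2 exhausted → over-quota 38%; Galveny agreement on 15-2: RVC < 35%. → 38%.
Line C: newsprint → 15-2; coated → 15-2-2; in rolls → 15-2-2-1. Scheduled 32%. Zerath agreement on 15-2-1-1: 15-2-2-1 not covered; Zerath agreement on 15-1-1-2: 15-2-2-1 not covered. → 32%.
Sum: 26% + 38% + 32% = 96%.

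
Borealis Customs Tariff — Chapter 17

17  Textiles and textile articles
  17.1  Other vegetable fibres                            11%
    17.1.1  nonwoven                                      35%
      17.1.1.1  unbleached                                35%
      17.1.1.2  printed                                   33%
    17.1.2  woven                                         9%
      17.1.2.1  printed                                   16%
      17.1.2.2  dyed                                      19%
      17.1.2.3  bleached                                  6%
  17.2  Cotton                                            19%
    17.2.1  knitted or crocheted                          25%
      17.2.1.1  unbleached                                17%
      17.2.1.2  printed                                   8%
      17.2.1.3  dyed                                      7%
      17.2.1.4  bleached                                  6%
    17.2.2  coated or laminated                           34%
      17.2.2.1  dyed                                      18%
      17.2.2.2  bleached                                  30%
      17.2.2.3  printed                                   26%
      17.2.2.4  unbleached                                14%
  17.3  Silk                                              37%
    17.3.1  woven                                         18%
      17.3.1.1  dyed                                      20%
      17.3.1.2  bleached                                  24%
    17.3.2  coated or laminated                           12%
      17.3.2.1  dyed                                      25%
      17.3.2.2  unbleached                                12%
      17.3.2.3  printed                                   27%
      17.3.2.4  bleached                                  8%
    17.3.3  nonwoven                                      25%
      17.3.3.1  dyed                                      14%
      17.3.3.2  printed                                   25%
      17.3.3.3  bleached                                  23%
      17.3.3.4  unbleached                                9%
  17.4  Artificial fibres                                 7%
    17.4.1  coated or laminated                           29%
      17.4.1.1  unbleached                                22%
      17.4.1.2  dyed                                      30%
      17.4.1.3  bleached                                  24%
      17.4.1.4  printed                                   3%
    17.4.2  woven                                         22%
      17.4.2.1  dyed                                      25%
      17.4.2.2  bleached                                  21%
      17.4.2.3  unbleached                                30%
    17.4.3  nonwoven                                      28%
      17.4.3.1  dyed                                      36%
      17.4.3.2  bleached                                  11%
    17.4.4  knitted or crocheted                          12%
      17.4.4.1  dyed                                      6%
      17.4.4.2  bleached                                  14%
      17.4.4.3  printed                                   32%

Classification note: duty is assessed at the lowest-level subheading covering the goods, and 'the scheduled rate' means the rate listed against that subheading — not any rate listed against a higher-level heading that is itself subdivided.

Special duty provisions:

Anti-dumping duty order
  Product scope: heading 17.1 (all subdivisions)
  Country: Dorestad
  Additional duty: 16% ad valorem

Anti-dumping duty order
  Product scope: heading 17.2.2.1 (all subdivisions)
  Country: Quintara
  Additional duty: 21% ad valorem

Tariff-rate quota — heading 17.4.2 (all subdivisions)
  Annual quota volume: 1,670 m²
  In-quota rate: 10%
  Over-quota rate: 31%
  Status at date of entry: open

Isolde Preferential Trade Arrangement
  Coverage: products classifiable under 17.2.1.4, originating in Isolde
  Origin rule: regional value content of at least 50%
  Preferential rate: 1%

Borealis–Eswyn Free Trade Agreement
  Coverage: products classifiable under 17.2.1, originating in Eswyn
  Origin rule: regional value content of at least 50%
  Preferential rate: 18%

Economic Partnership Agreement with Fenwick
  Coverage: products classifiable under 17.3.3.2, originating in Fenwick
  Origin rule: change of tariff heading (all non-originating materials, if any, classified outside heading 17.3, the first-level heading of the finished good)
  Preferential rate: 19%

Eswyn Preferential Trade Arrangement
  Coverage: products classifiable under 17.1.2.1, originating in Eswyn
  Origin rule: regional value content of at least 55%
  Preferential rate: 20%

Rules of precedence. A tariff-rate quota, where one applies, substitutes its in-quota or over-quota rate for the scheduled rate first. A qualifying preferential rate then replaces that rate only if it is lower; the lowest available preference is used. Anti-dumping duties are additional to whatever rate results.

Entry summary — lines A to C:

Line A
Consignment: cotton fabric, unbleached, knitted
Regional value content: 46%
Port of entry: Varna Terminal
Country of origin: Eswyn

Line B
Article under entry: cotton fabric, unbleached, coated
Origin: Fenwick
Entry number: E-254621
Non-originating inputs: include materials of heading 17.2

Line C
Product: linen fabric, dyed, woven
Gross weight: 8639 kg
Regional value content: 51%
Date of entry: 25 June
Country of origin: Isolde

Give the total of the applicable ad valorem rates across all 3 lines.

50%

Line A: cotton → 17.2; knitted → 17.2.1; unbleached → 17.2.1.1. Scheduled 17%. Eswyn agreement on 17.2.1: RVC < 50%; Eswyn agreement on 17.1.2.1: 17.2.1.1 not covered. → 17%.
Line B: cotton → 17.2; coated → 17.2.2; unbleached → 17.2.2.4. Scheduled 14%. Fenwick agreement on 17.3.3.2: 17.2.2.4 not covered. → 14%.
Line C: linen → 17.1; woven → 17.1.2; dyed → 17.1.2.2. Scheduled 19%. Isolde agreement on 17.2.1.4: 17.1.2.2 not covered. → 19%.
Sum: 17% + 14% + 19% = 50%.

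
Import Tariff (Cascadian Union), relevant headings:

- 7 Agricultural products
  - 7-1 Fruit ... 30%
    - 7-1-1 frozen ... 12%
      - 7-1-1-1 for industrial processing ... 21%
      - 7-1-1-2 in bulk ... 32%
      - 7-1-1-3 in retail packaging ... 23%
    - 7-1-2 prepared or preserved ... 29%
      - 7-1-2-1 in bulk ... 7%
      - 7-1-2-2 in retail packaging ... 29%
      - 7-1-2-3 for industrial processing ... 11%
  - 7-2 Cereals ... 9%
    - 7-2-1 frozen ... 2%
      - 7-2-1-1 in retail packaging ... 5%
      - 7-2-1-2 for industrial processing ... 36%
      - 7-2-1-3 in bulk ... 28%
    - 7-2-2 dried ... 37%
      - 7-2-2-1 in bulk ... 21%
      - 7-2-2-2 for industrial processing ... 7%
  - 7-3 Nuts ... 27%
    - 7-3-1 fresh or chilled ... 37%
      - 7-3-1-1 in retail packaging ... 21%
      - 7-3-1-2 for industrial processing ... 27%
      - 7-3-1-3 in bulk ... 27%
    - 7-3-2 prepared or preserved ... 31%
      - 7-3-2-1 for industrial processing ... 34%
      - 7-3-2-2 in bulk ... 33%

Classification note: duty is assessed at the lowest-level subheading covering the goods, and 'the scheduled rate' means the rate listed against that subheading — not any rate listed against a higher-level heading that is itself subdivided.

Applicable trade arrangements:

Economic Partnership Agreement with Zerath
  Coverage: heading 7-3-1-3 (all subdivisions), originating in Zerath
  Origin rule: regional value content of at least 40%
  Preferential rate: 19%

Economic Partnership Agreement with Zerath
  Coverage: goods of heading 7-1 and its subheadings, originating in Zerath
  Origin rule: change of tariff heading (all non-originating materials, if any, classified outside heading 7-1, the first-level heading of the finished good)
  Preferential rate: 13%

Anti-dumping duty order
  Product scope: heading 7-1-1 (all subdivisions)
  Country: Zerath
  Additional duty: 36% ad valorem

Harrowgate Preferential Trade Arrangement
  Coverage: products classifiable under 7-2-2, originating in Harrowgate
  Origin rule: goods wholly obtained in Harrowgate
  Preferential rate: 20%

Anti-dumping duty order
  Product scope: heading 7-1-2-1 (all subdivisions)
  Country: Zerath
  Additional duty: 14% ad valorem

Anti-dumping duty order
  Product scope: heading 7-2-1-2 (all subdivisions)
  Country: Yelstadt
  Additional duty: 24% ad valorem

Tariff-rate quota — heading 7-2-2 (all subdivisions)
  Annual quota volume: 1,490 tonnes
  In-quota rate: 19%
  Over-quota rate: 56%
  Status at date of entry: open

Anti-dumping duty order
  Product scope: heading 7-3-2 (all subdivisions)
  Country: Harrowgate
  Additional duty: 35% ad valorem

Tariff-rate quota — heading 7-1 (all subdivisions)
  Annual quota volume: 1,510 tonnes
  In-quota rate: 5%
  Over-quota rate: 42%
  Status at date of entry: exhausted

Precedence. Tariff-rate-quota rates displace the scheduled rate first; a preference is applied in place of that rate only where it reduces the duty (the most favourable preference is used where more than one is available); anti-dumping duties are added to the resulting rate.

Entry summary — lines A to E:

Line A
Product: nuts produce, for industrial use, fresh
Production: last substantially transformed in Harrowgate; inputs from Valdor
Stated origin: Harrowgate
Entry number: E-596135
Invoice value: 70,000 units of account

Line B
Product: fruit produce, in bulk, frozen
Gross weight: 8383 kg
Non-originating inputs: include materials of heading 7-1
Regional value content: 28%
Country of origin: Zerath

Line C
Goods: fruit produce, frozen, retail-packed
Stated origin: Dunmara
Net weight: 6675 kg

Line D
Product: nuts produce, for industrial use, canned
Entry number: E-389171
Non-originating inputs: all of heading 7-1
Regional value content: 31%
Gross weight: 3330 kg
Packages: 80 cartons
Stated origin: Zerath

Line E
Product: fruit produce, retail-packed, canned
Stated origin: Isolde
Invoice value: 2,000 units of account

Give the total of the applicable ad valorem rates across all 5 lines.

Line A: nuts → 7-3; fresh → 7-3-1; for industrial use → 7-3-1-2. Scheduled 27%. Harrowgate agreement on 7-2-2: 7-3-1-2 not covered. → 27%.
Line B: fruit → 7-1; frozen → 7-1-1; in bulk → 7-1-1-2. Scheduled 32%. quota on 7-1 exhausted → over-quota 42%; Zerath agreement on 7-3-1-3: 7-1-1-2 not covered; Zerath agreement on 7-1: CTH not met; anti-dumping (Zerath, 7-1-1): +36%; total 42% + 36% = 78%. → 78%.
Line C: fruit → 7-1; frozen → 7-1-1; retail-packed → 7-1-1-3. Scheduled 23%. quota on 7-1 exhausted → over-quota 42%. → 42%.
Line D: nuts → 7-3; canned → 7-3-2; for industrial use → 7-3-2-1. Scheduled 34%. Zerath agreement on 7-3-1-3: 7-3-2-1 not covered; Zerath agreement on 7-1: 7-3-2-1 not covered. → 34%.
Line E: fruit → 7-1; canned → 7-1-2; retail-packed → 7-1-2-2. Scheduled 29%. quota on 7-1 exhausted → over-quota 42%. → 42%.
Sum: 27% + 78% + 42% + 34% + 42% = 223%.

223%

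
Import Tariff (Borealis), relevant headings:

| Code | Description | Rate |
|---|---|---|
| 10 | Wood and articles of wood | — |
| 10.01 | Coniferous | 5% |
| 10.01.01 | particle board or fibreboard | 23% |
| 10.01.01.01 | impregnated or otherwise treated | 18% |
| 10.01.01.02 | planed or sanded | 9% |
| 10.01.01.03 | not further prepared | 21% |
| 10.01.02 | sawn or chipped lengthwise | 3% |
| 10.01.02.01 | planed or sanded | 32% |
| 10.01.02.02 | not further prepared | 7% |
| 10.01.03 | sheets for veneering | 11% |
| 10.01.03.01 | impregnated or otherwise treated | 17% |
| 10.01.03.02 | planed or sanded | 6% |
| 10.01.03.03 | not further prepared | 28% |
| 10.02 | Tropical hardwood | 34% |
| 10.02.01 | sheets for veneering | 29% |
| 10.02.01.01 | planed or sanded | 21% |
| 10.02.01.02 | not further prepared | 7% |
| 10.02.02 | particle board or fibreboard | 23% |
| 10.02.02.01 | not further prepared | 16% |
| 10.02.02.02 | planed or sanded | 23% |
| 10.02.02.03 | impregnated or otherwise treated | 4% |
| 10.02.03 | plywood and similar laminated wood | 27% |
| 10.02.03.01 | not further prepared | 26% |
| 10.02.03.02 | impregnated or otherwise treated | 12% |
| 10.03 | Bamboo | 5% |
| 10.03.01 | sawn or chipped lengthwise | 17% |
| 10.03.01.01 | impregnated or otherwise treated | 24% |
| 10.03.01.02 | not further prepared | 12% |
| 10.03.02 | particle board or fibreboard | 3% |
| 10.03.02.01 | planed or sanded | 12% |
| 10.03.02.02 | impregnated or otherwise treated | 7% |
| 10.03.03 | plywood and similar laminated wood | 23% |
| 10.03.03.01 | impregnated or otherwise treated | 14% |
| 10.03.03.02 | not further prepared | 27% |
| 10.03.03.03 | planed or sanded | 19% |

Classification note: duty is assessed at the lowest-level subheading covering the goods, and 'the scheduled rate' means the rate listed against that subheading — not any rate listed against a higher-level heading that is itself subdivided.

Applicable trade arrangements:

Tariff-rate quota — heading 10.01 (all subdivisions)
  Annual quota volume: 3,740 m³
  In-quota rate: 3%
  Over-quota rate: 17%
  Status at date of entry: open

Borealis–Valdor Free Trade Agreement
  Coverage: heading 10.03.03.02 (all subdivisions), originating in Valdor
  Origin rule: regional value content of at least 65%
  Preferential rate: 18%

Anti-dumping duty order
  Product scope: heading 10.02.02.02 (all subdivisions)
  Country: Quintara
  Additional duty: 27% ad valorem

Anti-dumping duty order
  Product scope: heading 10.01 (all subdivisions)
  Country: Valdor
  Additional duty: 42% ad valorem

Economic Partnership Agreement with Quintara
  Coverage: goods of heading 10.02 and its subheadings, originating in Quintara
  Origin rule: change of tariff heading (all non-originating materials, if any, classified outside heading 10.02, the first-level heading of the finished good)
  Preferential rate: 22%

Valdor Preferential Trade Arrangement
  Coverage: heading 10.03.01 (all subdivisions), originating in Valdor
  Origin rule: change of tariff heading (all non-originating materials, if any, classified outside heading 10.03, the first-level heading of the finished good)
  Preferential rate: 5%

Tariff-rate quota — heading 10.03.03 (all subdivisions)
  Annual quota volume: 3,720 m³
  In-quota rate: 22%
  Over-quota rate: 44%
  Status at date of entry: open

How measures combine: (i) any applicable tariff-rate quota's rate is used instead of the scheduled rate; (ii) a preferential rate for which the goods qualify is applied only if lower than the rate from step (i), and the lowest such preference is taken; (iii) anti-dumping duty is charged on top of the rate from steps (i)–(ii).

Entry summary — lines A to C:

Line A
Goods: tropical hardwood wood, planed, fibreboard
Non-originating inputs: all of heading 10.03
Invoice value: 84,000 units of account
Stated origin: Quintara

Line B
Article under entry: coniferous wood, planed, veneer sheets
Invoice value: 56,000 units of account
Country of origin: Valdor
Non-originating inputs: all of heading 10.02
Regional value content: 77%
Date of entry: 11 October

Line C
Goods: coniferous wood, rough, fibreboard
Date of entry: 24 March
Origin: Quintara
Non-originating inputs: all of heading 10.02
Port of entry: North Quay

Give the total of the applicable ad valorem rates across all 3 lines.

97%

Line A: tropical hardwood → 10.02; fibreboard → 10.02.02; planed → 10.02.02.02. Scheduled 23%. Quintara agreement on 10.02: CTH met → 22% available; preferential 22%; anti-dumping (Quintara, 10.02.02.02): +27%; total 22% + 27% = 49%. → 49%.
Line B: coniferous → 10.01; veneer sheets → 10.01.03; planed → 10.01.03.02. Scheduled 6%. quota on 10.01 open → in-quota 3%; Valdor agreement on 10.03.03.02: 10.01.03.02 not covered; Valdor agreement on 10.03.01: 10.01.03.02 not covered; anti-dumping (Valdor, 10.01): +42%; total 3% + 42% = 45%. → 45%.
Line C: coniferous → 10.01; fibreboard → 10.01.01; rough → 10.01.01.03. Scheduled 21%. quota on 10.01 open → in-quota 3%; Quintara agreement on 10.02: 10.01.01.03 not covered. → 3%.
Sum: 49% + 45% + 3% = 97%.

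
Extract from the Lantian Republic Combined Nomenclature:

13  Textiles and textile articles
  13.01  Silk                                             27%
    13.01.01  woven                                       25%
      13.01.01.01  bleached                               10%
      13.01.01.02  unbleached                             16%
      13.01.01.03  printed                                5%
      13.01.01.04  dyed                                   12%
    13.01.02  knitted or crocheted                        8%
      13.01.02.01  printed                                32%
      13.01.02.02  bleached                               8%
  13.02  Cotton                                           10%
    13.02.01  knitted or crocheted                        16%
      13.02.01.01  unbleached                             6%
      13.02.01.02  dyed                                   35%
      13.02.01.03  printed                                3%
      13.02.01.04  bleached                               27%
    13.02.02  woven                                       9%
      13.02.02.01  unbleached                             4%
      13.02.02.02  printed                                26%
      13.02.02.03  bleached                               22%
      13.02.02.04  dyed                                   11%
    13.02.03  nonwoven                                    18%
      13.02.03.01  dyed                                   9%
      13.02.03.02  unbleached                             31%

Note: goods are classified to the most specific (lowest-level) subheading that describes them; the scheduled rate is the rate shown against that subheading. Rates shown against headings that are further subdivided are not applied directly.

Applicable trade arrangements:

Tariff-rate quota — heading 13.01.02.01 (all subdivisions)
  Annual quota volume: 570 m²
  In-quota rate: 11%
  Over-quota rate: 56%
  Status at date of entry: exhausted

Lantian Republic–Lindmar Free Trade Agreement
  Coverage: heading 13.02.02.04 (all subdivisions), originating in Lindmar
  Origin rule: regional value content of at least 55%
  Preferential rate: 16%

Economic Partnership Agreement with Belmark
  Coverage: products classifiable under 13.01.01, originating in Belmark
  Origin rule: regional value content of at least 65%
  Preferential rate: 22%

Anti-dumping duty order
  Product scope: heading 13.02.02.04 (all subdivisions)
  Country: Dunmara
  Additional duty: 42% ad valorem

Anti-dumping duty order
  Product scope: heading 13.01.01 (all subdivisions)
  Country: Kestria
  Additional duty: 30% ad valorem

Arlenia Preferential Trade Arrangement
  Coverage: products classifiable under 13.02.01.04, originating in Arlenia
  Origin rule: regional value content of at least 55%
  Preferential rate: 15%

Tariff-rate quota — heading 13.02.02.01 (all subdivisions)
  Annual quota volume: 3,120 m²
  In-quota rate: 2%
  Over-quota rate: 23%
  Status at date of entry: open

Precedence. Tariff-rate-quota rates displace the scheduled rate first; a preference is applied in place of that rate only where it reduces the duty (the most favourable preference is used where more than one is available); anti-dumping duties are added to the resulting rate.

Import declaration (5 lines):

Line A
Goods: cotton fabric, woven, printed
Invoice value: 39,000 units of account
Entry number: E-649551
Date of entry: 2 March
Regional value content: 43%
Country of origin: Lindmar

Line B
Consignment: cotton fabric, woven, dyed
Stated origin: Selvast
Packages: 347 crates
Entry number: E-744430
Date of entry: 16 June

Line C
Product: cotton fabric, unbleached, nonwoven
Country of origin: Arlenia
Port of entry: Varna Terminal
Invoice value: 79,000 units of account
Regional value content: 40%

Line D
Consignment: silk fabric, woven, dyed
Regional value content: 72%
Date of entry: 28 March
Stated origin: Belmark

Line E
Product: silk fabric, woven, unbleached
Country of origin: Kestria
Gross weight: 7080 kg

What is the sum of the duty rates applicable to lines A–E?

126%

Line A: cotton → 13.02; woven → 13.02.02; printed → 13.02.02.02. Scheduled 26%. Lindmar agreement on 13.02.02.04: 13.02.02.02 not covered. → 26%.
Line B: cotton → 13.02; woven → 13.02.02; dyed → 13.02.02.04. Scheduled 11%. No special measure applies. → 11%.
Line C: cotton → 13.02; nonwoven → 13.02.03; unbleached → 13.02.03.02. Scheduled 31%. Arlenia agreement on 13.02.01.04: 13.02.03.02 not covered. → 31%.
Line D: silk → 13.01; woven → 13.01.01; dyed → 13.01.01.04. Scheduled 12%. Belmark agreement on 13.01.01: RVC ≥ 65% → 22% available; preference 22% not lower than 12% → no reduction. → 12%.
Line E: silk → 13.01; woven → 13.01.01; unbleached → 13.01.01.02. Scheduled 16%. anti-dumping (Kestria, 13.01.01): +30%; total 16% + 30% = 46%. → 46%.
Sum: 26% + 11% + 31% + 12% + 46% = 126%.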